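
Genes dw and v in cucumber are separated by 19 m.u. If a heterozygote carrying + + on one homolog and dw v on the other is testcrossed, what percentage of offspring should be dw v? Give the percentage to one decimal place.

A map distance of 19 m.u. corresponds to a recombination frequency of 0.190.
The F1 is + + / dw v, so dw v is a parental gamete class with expected frequency (1 − r)/2 = 0.810/2 = 0.4050.
That is 0.4050 = 40.5% of the progeny.

40.5%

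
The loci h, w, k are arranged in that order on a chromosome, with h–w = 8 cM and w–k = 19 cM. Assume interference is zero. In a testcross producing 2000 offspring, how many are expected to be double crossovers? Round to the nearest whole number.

Map distances give recombination frequencies of 0.080 and 0.190 for the two intervals.
With no interference, expected double-crossover frequency = 0.080 × 0.190 = 0.01520.
Expected number = 0.01520 × 2000 = 30.40 ≈ 30.

30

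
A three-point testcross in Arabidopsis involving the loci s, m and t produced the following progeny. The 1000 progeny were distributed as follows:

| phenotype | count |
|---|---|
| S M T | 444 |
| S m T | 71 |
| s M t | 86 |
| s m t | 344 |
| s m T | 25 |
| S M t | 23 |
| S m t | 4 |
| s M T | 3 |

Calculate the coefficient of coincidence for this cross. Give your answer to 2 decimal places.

The two most frequent reciprocal classes, s m t and S M T, are the parental types, so the F1 was s m t / S M T.
The two rarest classes, S m t and s M T, are the double crossovers. Comparing them with the parentals, only the s allele has switched, so s is the middle locus and the order is m – s – t.
m–s: (157 + 7)/1000 = 0.1640; s–t: (48 + 7)/1000 = 0.0550.
Expected DCO frequency = 0.1640 × 0.0550 ≈ 0.00902; observed = 7/1000 ≈ 0.00700.
Coefficient of coincidence = 0.00700/0.00902 ≈ 0.78.

0.78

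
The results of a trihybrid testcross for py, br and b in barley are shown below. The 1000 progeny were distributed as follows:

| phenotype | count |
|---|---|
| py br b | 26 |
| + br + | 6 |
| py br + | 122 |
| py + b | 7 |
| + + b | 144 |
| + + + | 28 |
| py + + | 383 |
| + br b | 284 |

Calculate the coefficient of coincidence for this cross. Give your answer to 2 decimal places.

The two most frequent reciprocal classes, py + + and + br b, are the parental types, so the F1 was py + + / + br b.
The two rarest classes, py + b and + br +, are the double crossovers. Comparing them with the parentals, only the b allele has switched, so b is the middle locus and the order is py – b – br.
py–b: (54 + 13)/1000 = 0.0670; b–br: (266 + 13)/1000 = 0.2790.
Expected DCO frequency = 0.0670 × 0.2790 ≈ 0.01869; observed = 13/1000 ≈ 0.01300.
Coefficient of coincidence = 0.01300/0.01869 ≈ 0.70.

0.70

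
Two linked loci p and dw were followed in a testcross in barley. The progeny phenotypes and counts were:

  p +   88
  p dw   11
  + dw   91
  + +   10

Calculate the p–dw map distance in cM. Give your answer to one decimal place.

10.5 cM

The two most frequent classes, + dw (91) and p + (88), are the parental types, so the F1 was + dw / p +.
The recombinant classes are + + and p dw: 10 + 11 = 21.
Recombination frequency = 21/200 = 0.1050 ≈ 10.5%, i.e. 10.5 cM.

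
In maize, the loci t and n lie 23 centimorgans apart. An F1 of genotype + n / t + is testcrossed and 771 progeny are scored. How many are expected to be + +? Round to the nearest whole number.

89

A map distance of 23 centimorgans corresponds to a recombination frequency of 0.230.
The F1 is + n / t +, so + + is a recombinant gamete class with expected frequency r/2 = 0.230/2 = 0.1150.
Expected number = 0.1150 × 771 = 88.67 ≈ 89.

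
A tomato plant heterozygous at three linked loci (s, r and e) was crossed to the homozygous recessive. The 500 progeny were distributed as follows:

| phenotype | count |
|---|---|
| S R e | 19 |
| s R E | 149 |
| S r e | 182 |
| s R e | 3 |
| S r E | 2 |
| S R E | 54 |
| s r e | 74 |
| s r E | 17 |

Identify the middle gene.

The two most frequent reciprocal classes, s R E and S r e, are the parental types, so the F1 was s R E / S r e.
The two rarest classes, s R e and S r E, are the double crossovers. Comparing them with the parentals, only the e allele has switched, so e is the middle locus and the order is r – e – s.

e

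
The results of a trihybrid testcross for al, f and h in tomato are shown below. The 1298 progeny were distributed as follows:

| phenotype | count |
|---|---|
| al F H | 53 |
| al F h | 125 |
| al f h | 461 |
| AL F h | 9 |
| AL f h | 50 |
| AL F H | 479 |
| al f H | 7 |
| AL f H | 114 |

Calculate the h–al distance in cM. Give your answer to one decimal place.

9.2 cM

The two most frequent reciprocal classes, AL F H and al f h, are the parental types, so the F1 was AL F H / al f h.
The two rarest classes, AL F h and al f H, are the double crossovers. Comparing them with the parentals, only the h allele has switched, so h is the middle locus and the order is f – h – al.
Crossovers in the h–al interval produce the single-crossover classes al F H and AL f h (53 + 50 = 103) plus the double crossovers (16).
RF(h–al) = (103 + 16) / 1298 = 119/1298 = 0.0917 → 9.2 cM.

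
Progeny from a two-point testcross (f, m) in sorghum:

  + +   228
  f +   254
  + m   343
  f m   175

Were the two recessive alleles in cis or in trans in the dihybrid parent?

The two most frequent classes are + m (343) and f + (254); these are the parental (non-recombinant) types.
So the F1 carried + m on one chromosome and f + on the other — the recessive alleles are on opposite chromosomes (trans / repulsion).

trans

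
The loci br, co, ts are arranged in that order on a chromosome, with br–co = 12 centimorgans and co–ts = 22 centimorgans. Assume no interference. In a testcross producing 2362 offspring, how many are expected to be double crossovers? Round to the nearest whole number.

Map distances give recombination frequencies of 0.120 and 0.220 for the two intervals.
With no interference, expected double-crossover frequency = 0.120 × 0.220 = 0.02640.
Expected number = 0.02640 × 2362 = 62.36 ≈ 62.

62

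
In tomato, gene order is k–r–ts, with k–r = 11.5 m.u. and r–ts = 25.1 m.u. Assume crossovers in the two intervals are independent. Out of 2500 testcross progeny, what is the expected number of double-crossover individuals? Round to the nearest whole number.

72

Map distances give recombination frequencies of 0.115 and 0.251 for the two intervals.
With no interference, expected double-crossover frequency = 0.115 × 0.251 = 0.02887.
Expected number = 0.02887 × 2500 = 72.16 ≈ 72.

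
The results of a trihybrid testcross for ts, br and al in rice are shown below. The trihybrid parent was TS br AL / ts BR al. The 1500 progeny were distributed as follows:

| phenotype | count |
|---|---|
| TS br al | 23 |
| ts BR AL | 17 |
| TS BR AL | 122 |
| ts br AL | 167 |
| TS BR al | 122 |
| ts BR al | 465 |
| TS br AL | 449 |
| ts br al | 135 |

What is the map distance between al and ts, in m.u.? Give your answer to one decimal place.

21.9 m.u.

The two rarest classes, TS br al and ts BR AL, are the double crossovers. Comparing them with the parentals, only the al allele has switched, so al is the middle locus and the order is ts – al – br.
Crossovers in the ts–al interval produce the single-crossover classes ts br AL and TS BR al (167 + 122 = 289) plus the double crossovers (40).
RF(ts–al) = (289 + 40) / 1500 = 329/1500 = 0.2193 → 21.9 m.u.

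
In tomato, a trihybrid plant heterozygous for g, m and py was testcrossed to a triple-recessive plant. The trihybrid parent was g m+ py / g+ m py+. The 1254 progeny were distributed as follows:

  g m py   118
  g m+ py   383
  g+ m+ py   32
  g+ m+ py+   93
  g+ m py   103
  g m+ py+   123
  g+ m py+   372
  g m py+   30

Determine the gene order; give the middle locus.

The two rarest classes, g+ m+ py and g m py+, are the double crossovers. Comparing them with the parentals, only the g allele has switched, so g is the middle locus and the order is py – g – m.

g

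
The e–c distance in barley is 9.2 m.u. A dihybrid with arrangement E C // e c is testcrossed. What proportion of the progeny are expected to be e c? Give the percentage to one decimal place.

45.4%

A map distance of 9.2 m.u. corresponds to a recombination frequency of 0.092.
The F1 is E C / e c, so e c is a parental gamete class with expected frequency (1 − r)/2 = 0.908/2 = 0.4540.
That is 0.4540 = 45.4% of the progeny.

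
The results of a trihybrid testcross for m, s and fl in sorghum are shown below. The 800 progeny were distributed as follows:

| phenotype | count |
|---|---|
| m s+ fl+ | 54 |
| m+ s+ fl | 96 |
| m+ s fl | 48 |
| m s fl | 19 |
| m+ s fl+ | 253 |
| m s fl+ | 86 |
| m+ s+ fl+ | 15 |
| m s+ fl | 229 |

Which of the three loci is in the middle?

The two most frequent reciprocal classes, m+ s fl+ and m s+ fl, are the parental types, so the F1 was m+ s fl+ / m s+ fl.
The two rarest classes, m+ s+ fl+ and m s fl, are the double crossovers. Comparing them with the parentals, only the s allele has switched, so s is the middle locus and the order is m – s – fl.

s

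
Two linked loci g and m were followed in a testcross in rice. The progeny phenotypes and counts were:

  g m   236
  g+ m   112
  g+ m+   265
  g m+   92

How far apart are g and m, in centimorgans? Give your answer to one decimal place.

28.9 centimorgans

The two most frequent classes, g+ m+ (265) and g m (236), are the parental types, so the F1 was g+ m+ / g m.
The recombinant classes are g+ m and g m+: 112 + 92 = 204.
Recombination frequency = 204/705 = 0.2894 ≈ 28.9%, i.e. 28.9 centimorgans.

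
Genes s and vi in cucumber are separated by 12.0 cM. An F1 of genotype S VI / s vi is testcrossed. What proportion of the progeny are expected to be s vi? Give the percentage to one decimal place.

A map distance of 12.0 cM corresponds to a recombination frequency of 0.120.
The F1 is S VI / s vi, so s vi is a parental gamete class with expected frequency (1 − r)/2 = 0.880/2 = 0.4400.
That is 0.4400 = 44.0% of the progeny.

44.0%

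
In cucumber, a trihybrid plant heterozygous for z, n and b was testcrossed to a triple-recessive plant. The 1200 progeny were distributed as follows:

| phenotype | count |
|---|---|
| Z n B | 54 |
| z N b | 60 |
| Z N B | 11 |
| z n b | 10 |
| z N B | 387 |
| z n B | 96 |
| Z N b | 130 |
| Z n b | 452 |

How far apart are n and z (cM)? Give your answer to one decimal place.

20.6 cM

The two most frequent reciprocal classes, Z n b and z N B, are the parental types, so the F1 was Z n b / z N B.
The two rarest classes, z n b and Z N B, are the double crossovers. Comparing them with the parentals, only the z allele has switched, so z is the middle locus and the order is b – z – n.
Crossovers in the z–n interval produce the single-crossover classes Z N b and z n B (130 + 96 = 226) plus the double crossovers (21).
RF(z–n) = (226 + 21) / 1200 = 247/1200 = 0.2058 → 20.6 cM.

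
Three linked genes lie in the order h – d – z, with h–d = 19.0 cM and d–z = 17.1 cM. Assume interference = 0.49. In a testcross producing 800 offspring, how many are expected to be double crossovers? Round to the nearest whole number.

13

Map distances give recombination frequencies of 0.190 and 0.171 for the two intervals.
With interference 0.49 (so coincidence = 0.51), expected double-crossover frequency = 0.190 × 0.171 × 0.51 = 0.01657.
Expected number = 0.01657 × 800 = 13.26 ≈ 13.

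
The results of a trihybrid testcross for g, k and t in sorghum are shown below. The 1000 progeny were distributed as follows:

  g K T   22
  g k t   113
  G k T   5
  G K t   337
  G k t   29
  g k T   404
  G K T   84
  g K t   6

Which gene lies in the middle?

The two most frequent reciprocal classes, G K t and g k T, are the parental types, so the F1 was G K t / g k T.
The two rarest classes, g K t and G k T, are the double crossovers. Comparing them with the parentals, only the g allele has switched, so g is the middle locus and the order is t – g – k.

g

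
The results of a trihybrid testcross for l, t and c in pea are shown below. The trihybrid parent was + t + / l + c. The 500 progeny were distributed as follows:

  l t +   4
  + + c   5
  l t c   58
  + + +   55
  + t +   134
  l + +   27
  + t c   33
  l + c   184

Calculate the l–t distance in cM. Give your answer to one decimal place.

24.4 cM

The two rarest classes, l t + and + + c, are the double crossovers. Comparing them with the parentals, only the l allele has switched, so l is the middle locus and the order is c – l – t.
Crossovers in the l–t interval produce the single-crossover classes + + + and l t c (55 + 58 = 113) plus the double crossovers (9).
RF(l–t) = (113 + 9) / 500 = 122/500 = 0.2440 → 24.4 cM.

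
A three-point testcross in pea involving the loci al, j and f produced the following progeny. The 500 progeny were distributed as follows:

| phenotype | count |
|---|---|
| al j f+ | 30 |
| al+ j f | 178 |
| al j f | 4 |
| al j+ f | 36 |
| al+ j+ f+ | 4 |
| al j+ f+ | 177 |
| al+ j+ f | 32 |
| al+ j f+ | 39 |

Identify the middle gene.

al

The two most frequent reciprocal classes, al j+ f+ and al+ j f, are the parental types, so the F1 was al j+ f+ / al+ j f.
The two rarest classes, al+ j+ f+ and al j f, are the double crossovers. Comparing them with the parentals, only the al allele has switched, so al is the middle locus and the order is f – al – j.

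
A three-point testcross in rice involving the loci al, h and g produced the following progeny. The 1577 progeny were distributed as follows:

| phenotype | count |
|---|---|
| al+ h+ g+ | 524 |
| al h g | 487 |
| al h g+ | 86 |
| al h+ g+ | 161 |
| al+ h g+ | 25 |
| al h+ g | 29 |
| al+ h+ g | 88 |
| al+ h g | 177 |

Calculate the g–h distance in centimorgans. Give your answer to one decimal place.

The two most frequent reciprocal classes, al h g and al+ h+ g+, are the parental types, so the F1 was al h g / al+ h+ g+.
The two rarest classes, al h+ g and al+ h g+, are the double crossovers. Comparing them with the parentals, only the h allele has switched, so h is the middle locus and the order is al – h – g.
Crossovers in the h–g interval produce the single-crossover classes al h g+ and al+ h+ g (86 + 88 = 174) plus the double crossovers (54).
RF(h–g) = (174 + 54) / 1577 = 228/1577 = 0.1446 → 14.5 centimorgans.

14.5 centimorgans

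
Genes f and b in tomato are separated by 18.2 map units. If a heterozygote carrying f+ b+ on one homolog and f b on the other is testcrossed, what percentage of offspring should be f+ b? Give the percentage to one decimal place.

9.1%

A map distance of 18.2 map units corresponds to a recombination frequency of 0.182.
The F1 is f+ b+ / f b, so f+ b is a recombinant gamete class with expected frequency r/2 = 0.182/2 = 0.0910.
That is 0.0910 = 9.1% of the progeny.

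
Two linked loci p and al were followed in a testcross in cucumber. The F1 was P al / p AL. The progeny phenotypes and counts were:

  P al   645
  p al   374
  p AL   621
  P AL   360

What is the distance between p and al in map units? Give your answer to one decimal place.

The recombinant classes are P AL and p al: 360 + 374 = 734.
Recombination frequency = 734/2000 = 0.3670 ≈ 36.7%, i.e. 36.7 map units.

36.7 map units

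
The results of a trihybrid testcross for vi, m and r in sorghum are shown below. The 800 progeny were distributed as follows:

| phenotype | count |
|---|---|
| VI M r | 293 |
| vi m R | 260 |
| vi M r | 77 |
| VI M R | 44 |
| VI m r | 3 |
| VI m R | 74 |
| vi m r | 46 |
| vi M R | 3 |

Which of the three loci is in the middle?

m

The two most frequent reciprocal classes, VI M r and vi m R, are the parental types, so the F1 was VI M r / vi m R.
The two rarest classes, VI m r and vi M R, are the double crossovers. Comparing them with the parentals, only the m allele has switched, so m is the middle locus and the order is vi – m – r.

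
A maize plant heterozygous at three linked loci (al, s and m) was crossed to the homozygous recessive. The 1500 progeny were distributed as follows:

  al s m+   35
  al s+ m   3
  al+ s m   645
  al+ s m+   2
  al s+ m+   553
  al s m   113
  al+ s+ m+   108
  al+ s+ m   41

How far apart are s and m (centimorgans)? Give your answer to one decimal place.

5.4 centimorgans

The two most frequent reciprocal classes, al+ s m and al s+ m+, are the parental types, so the F1 was al+ s m / al s+ m+.
The two rarest classes, al+ s m+ and al s+ m, are the double crossovers. Comparing them with the parentals, only the m allele has switched, so m is the middle locus and the order is al – m – s.
Crossovers in the m–s interval produce the single-crossover classes al+ s+ m and al s m+ (41 + 35 = 76) plus the double crossovers (5).
RF(m–s) = (76 + 5) / 1500 = 81/1500 = 0.0540 → 5.4 centimorgans.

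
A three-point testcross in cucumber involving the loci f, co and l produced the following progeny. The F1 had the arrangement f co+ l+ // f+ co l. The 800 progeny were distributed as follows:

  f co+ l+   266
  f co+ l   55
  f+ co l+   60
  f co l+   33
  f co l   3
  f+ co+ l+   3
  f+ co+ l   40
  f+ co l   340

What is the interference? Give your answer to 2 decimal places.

0.50

The two rarest classes, f+ co+ l+ and f co l, are the double crossovers. Comparing them with the parentals, only the f allele has switched, so f is the middle locus and the order is l – f – co.
l–f: (115 + 6)/800 = 0.1512; f–co: (73 + 6)/800 = 0.0988.
Expected DCO frequency = 0.1512 × 0.0988 ≈ 0.01494; observed = 6/800 ≈ 0.00750.
Coefficient of coincidence = 0.00750/0.01494 ≈ 0.50; interference = 1 − 0.50 = 0.50.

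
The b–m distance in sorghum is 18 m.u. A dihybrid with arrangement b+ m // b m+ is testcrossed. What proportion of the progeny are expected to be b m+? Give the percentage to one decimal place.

41.0%

A map distance of 18 m.u. corresponds to a recombination frequency of 0.180.
The F1 is b+ m / b m+, so b m+ is a parental gamete class with expected frequency (1 − r)/2 = 0.820/2 = 0.4100.
That is 0.4100 = 41.0% of the progeny.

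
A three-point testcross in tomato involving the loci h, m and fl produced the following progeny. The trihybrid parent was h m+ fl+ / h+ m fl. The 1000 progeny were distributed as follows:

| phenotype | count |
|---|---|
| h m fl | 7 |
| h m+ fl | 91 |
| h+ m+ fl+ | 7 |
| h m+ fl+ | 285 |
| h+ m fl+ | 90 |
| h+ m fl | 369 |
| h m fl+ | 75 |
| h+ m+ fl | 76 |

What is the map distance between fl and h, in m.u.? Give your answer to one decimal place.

The two rarest classes, h+ m+ fl+ and h m fl, are the double crossovers. Comparing them with the parentals, only the h allele has switched, so h is the middle locus and the order is m – h – fl.
Crossovers in the h–fl interval produce the single-crossover classes h m+ fl and h+ m fl+ (91 + 90 = 181) plus the double crossovers (14).
RF(h–fl) = (181 + 14) / 1000 = 195/1000 = 0.1950 → 19.5 m.u.

19.5 m.u.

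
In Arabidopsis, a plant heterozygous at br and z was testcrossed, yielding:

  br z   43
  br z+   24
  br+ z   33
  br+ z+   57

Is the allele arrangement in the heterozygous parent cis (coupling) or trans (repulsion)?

The two most frequent classes are br+ z+ (57) and br z (43); these are the parental (non-recombinant) types.
So the F1 carried br+ z+ on one chromosome and br z on the other — the recessive alleles are on the same chromosome (cis / coupling).

cis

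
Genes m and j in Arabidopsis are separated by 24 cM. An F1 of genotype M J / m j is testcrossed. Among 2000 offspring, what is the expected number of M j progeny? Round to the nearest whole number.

A map distance of 24 cM corresponds to a recombination frequency of 0.240.
The F1 is M J / m j, so M j is a recombinant gamete class with expected frequency r/2 = 0.240/2 = 0.1200.
Expected number = 0.1200 × 2000 = 240.00 ≈ 240.

240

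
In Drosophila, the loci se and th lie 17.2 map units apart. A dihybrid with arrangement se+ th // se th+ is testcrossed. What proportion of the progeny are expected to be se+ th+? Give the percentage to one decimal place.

8.6%

A map distance of 17.2 map units corresponds to a recombination frequency of 0.172.
The F1 is se+ th / se th+, so se+ th+ is a recombinant gamete class with expected frequency r/2 = 0.172/2 = 0.0860.
That is 0.0860 = 8.6% of the progeny.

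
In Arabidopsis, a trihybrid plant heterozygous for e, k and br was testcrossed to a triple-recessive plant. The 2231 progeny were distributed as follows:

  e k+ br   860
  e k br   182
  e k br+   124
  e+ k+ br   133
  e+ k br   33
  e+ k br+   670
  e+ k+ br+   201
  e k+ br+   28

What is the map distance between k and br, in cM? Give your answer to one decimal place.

The two most frequent reciprocal classes, e k+ br and e+ k br+, are the parental types, so the F1 was e k+ br / e+ k br+.
The two rarest classes, e k+ br+ and e+ k br, are the double crossovers. Comparing them with the parentals, only the br allele has switched, so br is the middle locus and the order is k – br – e.
Crossovers in the k–br interval produce the single-crossover classes e k br and e+ k+ br+ (182 + 201 = 383) plus the double crossovers (61).
RF(k–br) = (383 + 61) / 2231 = 444/2231 = 0.1990 → 19.9 cM.

19.9 cM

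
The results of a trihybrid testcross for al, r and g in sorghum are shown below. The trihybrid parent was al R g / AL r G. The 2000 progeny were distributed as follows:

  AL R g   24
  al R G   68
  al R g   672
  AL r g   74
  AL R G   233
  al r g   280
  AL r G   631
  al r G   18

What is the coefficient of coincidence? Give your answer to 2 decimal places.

The two rarest classes, AL R g and al r G, are the double crossovers. Comparing them with the parentals, only the al allele has switched, so al is the middle locus and the order is g – al – r.
g–al: (142 + 42)/2000 = 0.0920; al–r: (513 + 42)/2000 = 0.2775.
Expected DCO frequency = 0.0920 × 0.2775 ≈ 0.02553; observed = 42/2000 ≈ 0.02100.
Coefficient of coincidence = 0.02100/0.02553 ≈ 0.82.

0.82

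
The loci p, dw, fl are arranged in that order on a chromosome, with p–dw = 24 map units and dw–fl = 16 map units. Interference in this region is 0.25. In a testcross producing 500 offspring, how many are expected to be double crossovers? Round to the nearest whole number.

Map distances give recombination frequencies of 0.240 and 0.160 for the two intervals.
With interference 0.25 (so coincidence = 0.75), expected double-crossover frequency = 0.240 × 0.160 × 0.75 = 0.02880.
Expected number = 0.02880 × 500 = 14.40 ≈ 14.

14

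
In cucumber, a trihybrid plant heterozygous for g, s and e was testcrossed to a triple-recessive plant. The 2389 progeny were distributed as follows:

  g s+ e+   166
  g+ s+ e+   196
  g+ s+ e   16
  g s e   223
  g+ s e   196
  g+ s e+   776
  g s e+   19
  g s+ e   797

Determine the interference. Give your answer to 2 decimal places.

0.54

The two most frequent reciprocal classes, g s+ e and g+ s e+, are the parental types, so the F1 was g s+ e / g+ s e+.
The two rarest classes, g+ s+ e and g s e+, are the double crossovers. Comparing them with the parentals, only the g allele has switched, so g is the middle locus and the order is e – g – s.
e–g: (362 + 35)/2389 = 0.1662; g–s: (419 + 35)/2389 = 0.1900.
Expected DCO frequency = 0.1662 × 0.1900 ≈ 0.03158; observed = 35/2389 ≈ 0.01465.
Coefficient of coincidence = 0.01465/0.03158 ≈ 0.46; interference = 1 − 0.46 = 0.54.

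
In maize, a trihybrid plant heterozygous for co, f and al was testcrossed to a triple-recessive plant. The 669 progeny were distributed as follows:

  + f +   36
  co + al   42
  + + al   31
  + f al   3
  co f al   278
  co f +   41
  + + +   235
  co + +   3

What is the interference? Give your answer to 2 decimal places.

The two most frequent reciprocal classes, co f al and + + +, are the parental types, so the F1 was co f al / + + +.
The two rarest classes, + f al and co + +, are the double crossovers. Comparing them with the parentals, only the co allele has switched, so co is the middle locus and the order is al – co – f.
al–co: (72 + 6)/669 = 0.1166; co–f: (78 + 6)/669 = 0.1256.
Expected DCO frequency = 0.1166 × 0.1256 ≈ 0.01464; observed = 6/669 ≈ 0.00897.
Coefficient of coincidence = 0.00897/0.01464 ≈ 0.61; interference = 1 − 0.61 = 0.39.

0.39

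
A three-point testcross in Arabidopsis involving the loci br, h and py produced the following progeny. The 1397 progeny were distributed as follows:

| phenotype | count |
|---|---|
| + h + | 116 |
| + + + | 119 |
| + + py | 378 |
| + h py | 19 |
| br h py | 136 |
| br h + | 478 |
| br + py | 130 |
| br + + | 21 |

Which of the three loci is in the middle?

The two most frequent reciprocal classes, br h + and + + py, are the parental types, so the F1 was br h + / + + py.
The two rarest classes, br + + and + h py, are the double crossovers. Comparing them with the parentals, only the h allele has switched, so h is the middle locus and the order is py – h – br.

h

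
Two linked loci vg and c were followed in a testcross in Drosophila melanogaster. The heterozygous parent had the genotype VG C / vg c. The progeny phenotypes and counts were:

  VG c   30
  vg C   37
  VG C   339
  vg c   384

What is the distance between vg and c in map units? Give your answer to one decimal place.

8.5 map units

The recombinant classes are VG c and vg C: 30 + 37 = 67.
Recombination frequency = 67/790 = 0.0848 ≈ 8.5%, i.e. 8.5 map units.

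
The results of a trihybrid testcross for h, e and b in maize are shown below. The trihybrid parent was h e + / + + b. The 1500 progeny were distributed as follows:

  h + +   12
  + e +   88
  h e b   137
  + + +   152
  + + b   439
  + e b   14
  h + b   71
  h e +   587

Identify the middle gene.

e

The two rarest classes, h + + and + e b, are the double crossovers. Comparing them with the parentals, only the e allele has switched, so e is the middle locus and the order is b – e – h.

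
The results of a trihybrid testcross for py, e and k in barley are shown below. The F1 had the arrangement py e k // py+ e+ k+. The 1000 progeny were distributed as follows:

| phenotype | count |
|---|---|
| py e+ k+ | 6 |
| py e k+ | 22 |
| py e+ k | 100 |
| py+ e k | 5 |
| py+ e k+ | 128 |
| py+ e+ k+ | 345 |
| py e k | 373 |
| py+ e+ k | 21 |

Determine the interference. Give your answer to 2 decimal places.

The two rarest classes, py+ e k and py e+ k+, are the double crossovers. Comparing them with the parentals, only the py allele has switched, so py is the middle locus and the order is k – py – e.
k–py: (43 + 11)/1000 = 0.0540; py–e: (228 + 11)/1000 = 0.2390.
Expected DCO frequency = 0.0540 × 0.2390 ≈ 0.01291; observed = 11/1000 ≈ 0.01100.
Coefficient of coincidence = 0.01100/0.01291 ≈ 0.85; interference = 1 − 0.85 = 0.15.

0.15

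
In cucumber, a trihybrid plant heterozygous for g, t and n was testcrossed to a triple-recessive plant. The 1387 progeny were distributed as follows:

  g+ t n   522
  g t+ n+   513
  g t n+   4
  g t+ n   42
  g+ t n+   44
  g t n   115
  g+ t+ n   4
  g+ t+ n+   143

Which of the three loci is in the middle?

t

The two most frequent reciprocal classes, g t+ n+ and g+ t n, are the parental types, so the F1 was g t+ n+ / g+ t n.
The two rarest classes, g t n+ and g+ t+ n, are the double crossovers. Comparing them with the parentals, only the t allele has switched, so t is the middle locus and the order is g – t – n.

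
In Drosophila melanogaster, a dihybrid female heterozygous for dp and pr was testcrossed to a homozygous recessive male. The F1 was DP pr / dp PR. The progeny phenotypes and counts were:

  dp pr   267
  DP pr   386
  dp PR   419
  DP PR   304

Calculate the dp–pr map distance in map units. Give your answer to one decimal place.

The recombinant classes are DP PR and dp pr: 304 + 267 = 571.
Recombination frequency = 571/1376 = 0.4150 ≈ 41.5%, i.e. 41.5 map units.

41.5 map units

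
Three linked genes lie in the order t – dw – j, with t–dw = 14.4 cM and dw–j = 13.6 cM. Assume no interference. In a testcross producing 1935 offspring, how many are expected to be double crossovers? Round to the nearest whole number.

38

Map distances give recombination frequencies of 0.144 and 0.136 for the two intervals.
With no interference, expected double-crossover frequency = 0.144 × 0.136 = 0.01958.
Expected number = 0.01958 × 1935 = 37.90 ≈ 38.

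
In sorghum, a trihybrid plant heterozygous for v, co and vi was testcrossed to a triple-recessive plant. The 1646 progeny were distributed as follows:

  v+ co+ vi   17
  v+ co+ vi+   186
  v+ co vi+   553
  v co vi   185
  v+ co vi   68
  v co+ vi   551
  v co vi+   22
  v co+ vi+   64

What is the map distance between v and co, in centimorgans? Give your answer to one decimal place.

The two most frequent reciprocal classes, v co+ vi and v+ co vi+, are the parental types, so the F1 was v co+ vi / v+ co vi+.
The two rarest classes, v+ co+ vi and v co vi+, are the double crossovers. Comparing them with the parentals, only the v allele has switched, so v is the middle locus and the order is co – v – vi.
Crossovers in the co–v interval produce the single-crossover classes v co vi and v+ co+ vi+ (185 + 186 = 371) plus the double crossovers (39).
RF(co–v) = (371 + 39) / 1646 = 410/1646 = 0.2491 → 24.9 centimorgans.

24.9 centimorgans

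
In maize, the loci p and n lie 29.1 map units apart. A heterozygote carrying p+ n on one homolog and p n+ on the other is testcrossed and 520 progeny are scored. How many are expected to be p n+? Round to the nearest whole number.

184

A map distance of 29.1 map units corresponds to a recombination frequency of 0.291.
The F1 is p+ n / p n+, so p n+ is a parental gamete class with expected frequency (1 − r)/2 = 0.709/2 = 0.3545.
Expected number = 0.3545 × 520 = 184.34 ≈ 184.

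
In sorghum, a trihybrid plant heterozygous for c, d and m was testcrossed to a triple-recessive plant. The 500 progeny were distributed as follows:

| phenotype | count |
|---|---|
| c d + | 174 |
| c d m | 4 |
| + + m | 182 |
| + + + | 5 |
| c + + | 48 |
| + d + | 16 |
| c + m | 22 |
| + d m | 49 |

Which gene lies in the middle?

The two most frequent reciprocal classes, + + m and c d +, are the parental types, so the F1 was + + m / c d +.
The two rarest classes, + + + and c d m, are the double crossovers. Comparing them with the parentals, only the m allele has switched, so m is the middle locus and the order is c – m – d.

m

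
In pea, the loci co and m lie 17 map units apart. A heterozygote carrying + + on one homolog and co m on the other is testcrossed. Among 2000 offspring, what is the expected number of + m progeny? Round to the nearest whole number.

A map distance of 17 map units corresponds to a recombination frequency of 0.170.
The F1 is + + / co m, so + m is a recombinant gamete class with expected frequency r/2 = 0.170/2 = 0.0850.
Expected number = 0.0850 × 2000 = 170.00 ≈ 170.

170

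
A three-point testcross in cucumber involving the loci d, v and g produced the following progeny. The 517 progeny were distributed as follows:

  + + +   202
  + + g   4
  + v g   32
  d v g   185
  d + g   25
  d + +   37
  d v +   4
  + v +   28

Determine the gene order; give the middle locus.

The two most frequent reciprocal classes, d v g and + + +, are the parental types, so the F1 was d v g / + + +.
The two rarest classes, d v + and + + g, are the double crossovers. Comparing them with the parentals, only the g allele has switched, so g is the middle locus and the order is v – g – d.

g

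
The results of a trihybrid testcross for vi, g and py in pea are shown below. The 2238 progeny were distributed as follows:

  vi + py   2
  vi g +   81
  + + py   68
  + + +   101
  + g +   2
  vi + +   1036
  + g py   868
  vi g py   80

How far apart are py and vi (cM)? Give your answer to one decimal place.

8.3 cM

The two most frequent reciprocal classes, vi + + and + g py, are the parental types, so the F1 was vi + + / + g py.
The two rarest classes, vi + py and + g +, are the double crossovers. Comparing them with the parentals, only the py allele has switched, so py is the middle locus and the order is g – py – vi.
Crossovers in the py–vi interval produce the single-crossover classes + + + and vi g py (101 + 80 = 181) plus the double crossovers (4).
RF(py–vi) = (181 + 4) / 2238 = 185/2238 = 0.0827 → 8.3 cM.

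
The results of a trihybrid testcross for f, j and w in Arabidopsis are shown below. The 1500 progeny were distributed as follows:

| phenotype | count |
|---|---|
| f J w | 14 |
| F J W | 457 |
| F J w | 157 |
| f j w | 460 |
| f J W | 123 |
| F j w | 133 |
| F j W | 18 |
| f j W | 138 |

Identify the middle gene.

j

The two most frequent reciprocal classes, F J W and f j w, are the parental types, so the F1 was F J W / f j w.
The two rarest classes, F j W and f J w, are the double crossovers. Comparing them with the parentals, only the j allele has switched, so j is the middle locus and the order is f – j – w.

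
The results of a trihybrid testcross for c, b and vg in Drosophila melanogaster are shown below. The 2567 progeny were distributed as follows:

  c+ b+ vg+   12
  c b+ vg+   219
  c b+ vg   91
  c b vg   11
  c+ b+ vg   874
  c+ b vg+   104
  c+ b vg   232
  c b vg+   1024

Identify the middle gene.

vg

The two most frequent reciprocal classes, c b vg+ and c+ b+ vg, are the parental types, so the F1 was c b vg+ / c+ b+ vg.
The two rarest classes, c b vg and c+ b+ vg+, are the double crossovers. Comparing them with the parentals, only the vg allele has switched, so vg is the middle locus and the order is c – vg – b.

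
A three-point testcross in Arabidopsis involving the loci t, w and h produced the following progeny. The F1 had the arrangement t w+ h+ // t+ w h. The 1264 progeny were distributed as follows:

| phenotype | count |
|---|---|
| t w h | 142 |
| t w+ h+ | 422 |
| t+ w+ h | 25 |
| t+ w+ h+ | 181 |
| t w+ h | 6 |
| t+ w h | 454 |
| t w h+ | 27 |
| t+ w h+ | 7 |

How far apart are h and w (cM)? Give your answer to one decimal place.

5.1 cM

The two rarest classes, t w+ h and t+ w h+, are the double crossovers. Comparing them with the parentals, only the h allele has switched, so h is the middle locus and the order is t – h – w.
Crossovers in the h–w interval produce the single-crossover classes t w h+ and t+ w+ h (27 + 25 = 52) plus the double crossovers (13).
RF(h–w) = (52 + 13) / 1264 = 65/1264 = 0.0514 → 5.1 cM.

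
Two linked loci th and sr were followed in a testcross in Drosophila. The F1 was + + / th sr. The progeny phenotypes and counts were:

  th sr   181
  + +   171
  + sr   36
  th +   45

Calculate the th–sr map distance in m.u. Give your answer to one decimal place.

18.7 m.u.

The recombinant classes are + sr and th +: 36 + 45 = 81.
Recombination frequency = 81/433 = 0.1871 ≈ 18.7%, i.e. 18.7 m.u.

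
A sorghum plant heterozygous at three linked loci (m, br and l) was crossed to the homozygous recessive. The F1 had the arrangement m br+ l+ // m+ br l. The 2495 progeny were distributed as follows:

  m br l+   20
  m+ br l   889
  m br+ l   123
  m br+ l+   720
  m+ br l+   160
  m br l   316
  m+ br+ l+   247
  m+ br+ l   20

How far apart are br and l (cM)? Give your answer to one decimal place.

The two rarest classes, m br l+ and m+ br+ l, are the double crossovers. Comparing them with the parentals, only the br allele has switched, so br is the middle locus and the order is l – br – m.
Crossovers in the l–br interval produce the single-crossover classes m br+ l and m+ br l+ (123 + 160 = 283) plus the double crossovers (40).
RF(l–br) = (283 + 40) / 2495 = 323/2495 = 0.1295 → 12.9 cM.

12.9 cM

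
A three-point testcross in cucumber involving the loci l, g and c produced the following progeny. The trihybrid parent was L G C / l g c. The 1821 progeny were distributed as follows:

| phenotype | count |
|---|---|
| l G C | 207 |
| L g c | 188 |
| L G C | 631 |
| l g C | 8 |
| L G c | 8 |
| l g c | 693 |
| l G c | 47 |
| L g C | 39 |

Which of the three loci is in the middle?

The two rarest classes, L G c and l g C, are the double crossovers. Comparing them with the parentals, only the c allele has switched, so c is the middle locus and the order is g – c – l.

c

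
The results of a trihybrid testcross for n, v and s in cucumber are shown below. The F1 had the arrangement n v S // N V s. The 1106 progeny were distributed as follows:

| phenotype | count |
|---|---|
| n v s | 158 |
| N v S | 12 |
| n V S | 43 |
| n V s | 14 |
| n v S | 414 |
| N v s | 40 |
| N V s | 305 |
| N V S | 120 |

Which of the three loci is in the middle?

The two rarest classes, N v S and n V s, are the double crossovers. Comparing them with the parentals, only the n allele has switched, so n is the middle locus and the order is s – n – v.

n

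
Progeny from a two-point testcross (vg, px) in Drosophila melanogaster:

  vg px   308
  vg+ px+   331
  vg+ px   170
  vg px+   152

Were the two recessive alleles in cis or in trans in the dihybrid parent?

cis

The two most frequent classes are vg+ px+ (331) and vg px (308); these are the parental (non-recombinant) types.
So the F1 carried vg+ px+ on one chromosome and vg px on the other — the recessive alleles are on the same chromosome (cis / coupling).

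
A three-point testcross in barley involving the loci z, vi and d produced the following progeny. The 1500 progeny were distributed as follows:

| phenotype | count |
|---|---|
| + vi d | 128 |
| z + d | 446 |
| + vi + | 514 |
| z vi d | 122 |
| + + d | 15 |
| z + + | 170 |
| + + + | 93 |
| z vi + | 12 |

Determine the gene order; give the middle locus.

The two most frequent reciprocal classes, + vi + and z + d, are the parental types, so the F1 was + vi + / z + d.
The two rarest classes, z vi + and + + d, are the double crossovers. Comparing them with the parentals, only the z allele has switched, so z is the middle locus and the order is d – z – vi.

z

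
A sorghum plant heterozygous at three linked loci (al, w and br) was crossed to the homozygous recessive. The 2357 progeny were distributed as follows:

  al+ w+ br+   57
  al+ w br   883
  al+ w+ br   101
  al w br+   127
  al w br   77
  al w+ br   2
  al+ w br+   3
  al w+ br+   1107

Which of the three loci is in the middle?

br

The two most frequent reciprocal classes, al w+ br+ and al+ w br, are the parental types, so the F1 was al w+ br+ / al+ w br.
The two rarest classes, al w+ br and al+ w br+, are the double crossovers. Comparing them with the parentals, only the br allele has switched, so br is the middle locus and the order is w – br – al.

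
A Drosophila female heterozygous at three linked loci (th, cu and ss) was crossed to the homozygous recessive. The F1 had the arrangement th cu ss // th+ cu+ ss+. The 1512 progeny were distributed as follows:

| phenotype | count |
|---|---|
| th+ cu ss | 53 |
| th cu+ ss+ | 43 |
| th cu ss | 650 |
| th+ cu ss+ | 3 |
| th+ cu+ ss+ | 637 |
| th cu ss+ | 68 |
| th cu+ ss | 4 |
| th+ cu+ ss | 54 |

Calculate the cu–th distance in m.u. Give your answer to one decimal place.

The two rarest classes, th cu+ ss and th+ cu ss+, are the double crossovers. Comparing them with the parentals, only the cu allele has switched, so cu is the middle locus and the order is ss – cu – th.
Crossovers in the cu–th interval produce the single-crossover classes th+ cu ss and th cu+ ss+ (53 + 43 = 96) plus the double crossovers (7).
RF(cu–th) = (96 + 7) / 1512 = 103/1512 = 0.0681 → 6.8 m.u.

6.8 m.u.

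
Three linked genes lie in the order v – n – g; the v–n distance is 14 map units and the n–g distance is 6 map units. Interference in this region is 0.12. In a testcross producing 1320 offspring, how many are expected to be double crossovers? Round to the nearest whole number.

10

Map distances give recombination frequencies of 0.140 and 0.060 for the two intervals.
With interference 0.12 (so coincidence = 0.88), expected double-crossover frequency = 0.140 × 0.060 × 0.88 = 0.00739.
Expected number = 0.00739 × 1320 = 9.76 ≈ 10.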